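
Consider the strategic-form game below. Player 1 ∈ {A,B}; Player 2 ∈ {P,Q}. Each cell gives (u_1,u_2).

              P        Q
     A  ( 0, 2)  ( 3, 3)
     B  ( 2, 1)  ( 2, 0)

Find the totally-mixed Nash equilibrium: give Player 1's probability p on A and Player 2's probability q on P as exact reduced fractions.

P1 mixes 1/2 on A; P2 mixes 1/3 on P

P1 indiff ⇒ q·0+(1-q)·3 = q·2+(1-q)·2 ⇒ q(-2) = (1-q)(-1) ⇒ q = 1/3
P2 indiff ⇒ p·2+(1-p)·1 = p·3+(1-p)·0 ⇒ p(-1) = (1-p)(-1) ⇒ p = 1/2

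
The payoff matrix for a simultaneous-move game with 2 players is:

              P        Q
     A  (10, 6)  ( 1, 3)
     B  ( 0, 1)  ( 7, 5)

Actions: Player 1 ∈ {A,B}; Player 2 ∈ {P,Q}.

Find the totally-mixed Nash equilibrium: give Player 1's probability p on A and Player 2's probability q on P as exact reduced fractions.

P1 indiff ⇒ q·10+(1-q)·1 = q·0+(1-q)·7 ⇒ q(10) = (1-q)(6) ⇒ q = 3/8
P2 indiff ⇒ p·6+(1-p)·1 = p·3+(1-p)·5 ⇒ p(3) = (1-p)(4) ⇒ p = 4/7

p=4/7, q=3/8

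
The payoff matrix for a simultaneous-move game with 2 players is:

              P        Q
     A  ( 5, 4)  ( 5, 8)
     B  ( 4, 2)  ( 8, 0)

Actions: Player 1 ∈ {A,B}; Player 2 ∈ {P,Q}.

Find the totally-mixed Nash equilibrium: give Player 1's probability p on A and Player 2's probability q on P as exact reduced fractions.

P1 indiff ⇒ q·5+(1-q)·5 = q·4+(1-q)·8 ⇒ q(1) = (1-q)(3) ⇒ q = 3/4
P2 indiff ⇒ p·4+(1-p)·2 = p·8+(1-p)·0 ⇒ p(-4) = (1-p)(-2) ⇒ p = 1/3

p=1/3, q=3/4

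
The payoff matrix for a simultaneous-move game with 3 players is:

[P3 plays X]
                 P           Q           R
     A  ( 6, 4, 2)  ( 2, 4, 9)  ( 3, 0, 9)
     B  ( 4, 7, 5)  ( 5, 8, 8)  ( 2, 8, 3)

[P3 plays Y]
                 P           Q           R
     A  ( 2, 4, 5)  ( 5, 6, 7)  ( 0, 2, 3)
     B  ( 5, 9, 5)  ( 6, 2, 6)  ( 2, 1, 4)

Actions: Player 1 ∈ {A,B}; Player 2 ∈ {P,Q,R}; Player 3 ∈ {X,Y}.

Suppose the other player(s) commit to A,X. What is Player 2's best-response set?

u_2(P vs A,X) = 4
u_2(Q vs A,X) = 4
u_2(R vs A,X) = 0
max payoff 4 at {P,Q}

argmax u_2 = {P,Q}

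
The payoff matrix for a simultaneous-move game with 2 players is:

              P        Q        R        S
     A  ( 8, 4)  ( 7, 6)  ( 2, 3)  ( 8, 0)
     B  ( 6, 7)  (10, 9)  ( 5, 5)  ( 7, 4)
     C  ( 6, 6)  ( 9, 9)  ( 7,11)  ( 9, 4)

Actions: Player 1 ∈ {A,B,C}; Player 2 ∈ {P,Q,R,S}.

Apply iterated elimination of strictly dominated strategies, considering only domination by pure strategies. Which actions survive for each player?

IESDS → P1:{B,C} P2:{Q,R}

P2 drop P (Q beats it: A:6>4 B:9>7 C:9>6)
P1 drop A (C beats it: Q:9>7 R:7>2 S:9>8)
P2 drop S (Q beats it: B:9>4 C:9>4)
P1→{B,C} P2→{Q,R}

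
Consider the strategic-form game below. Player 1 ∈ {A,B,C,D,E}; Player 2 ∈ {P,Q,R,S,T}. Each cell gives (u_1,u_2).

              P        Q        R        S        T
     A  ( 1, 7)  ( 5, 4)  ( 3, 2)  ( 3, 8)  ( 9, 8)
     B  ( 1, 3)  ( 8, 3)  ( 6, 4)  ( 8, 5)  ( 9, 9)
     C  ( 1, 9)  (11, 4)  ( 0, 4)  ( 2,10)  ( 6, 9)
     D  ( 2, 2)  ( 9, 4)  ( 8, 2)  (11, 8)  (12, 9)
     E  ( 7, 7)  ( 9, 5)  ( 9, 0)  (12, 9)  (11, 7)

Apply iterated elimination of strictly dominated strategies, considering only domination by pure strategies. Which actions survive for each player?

P1 drop A (D beats it: P:2>1 Q:9>5 R:8>3 S:11>3 T:12>9)
P1 drop B (D beats it: P:2>1 Q:9>8 R:8>6 S:11>8 T:12>9)
P2 drop P (S beats it: C:10>9 D:8>2 E:9>7)
P2 drop Q (S beats it: C:10>4 D:8>4 E:9>5)
P1 drop C (D beats it: R:8>0 S:11>2 T:12>6)
P2 drop R (S beats it: D:8>2 E:9>0)
P1→{D,E} P2→{S,T}

Survivors P1:{D,E} P2:{S,T}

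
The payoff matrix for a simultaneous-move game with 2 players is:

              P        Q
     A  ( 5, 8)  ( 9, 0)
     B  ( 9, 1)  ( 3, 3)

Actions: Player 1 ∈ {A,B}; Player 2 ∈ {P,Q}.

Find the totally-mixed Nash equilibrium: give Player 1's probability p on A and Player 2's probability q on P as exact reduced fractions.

P1 indiff ⇒ q·5+(1-q)·9 = q·9+(1-q)·3 ⇒ q(-4) = (1-q)(-6) ⇒ q = 3/5
P2 indiff ⇒ p·8+(1-p)·1 = p·0+(1-p)·3 ⇒ p(8) = (1-p)(2) ⇒ p = 1/5

P1 mixes 1/5 on A; P2 mixes 3/5 on P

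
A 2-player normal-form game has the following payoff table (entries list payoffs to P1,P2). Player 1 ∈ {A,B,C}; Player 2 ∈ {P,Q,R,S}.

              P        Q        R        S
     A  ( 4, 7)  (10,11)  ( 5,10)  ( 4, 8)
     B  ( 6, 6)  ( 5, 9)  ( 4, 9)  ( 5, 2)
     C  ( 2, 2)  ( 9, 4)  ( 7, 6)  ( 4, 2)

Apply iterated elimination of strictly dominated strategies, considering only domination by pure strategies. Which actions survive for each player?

P2 drop P (Q beats it: A:11>7 B:9>6 C:4>2)
P2 drop S (Q beats it: A:11>8 B:9>2 C:4>2)
P1 drop B (A beats it: Q:10>5 R:5>4)
P1→{A,C} P2→{Q,R}

IESDS → P1:{A,C} P2:{Q,R}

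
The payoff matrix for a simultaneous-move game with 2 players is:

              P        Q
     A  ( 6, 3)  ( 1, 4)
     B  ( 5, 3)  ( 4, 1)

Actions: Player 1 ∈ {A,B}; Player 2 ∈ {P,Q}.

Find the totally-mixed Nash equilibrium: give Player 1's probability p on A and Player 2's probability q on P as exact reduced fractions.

P1 indiff ⇒ q·6+(1-q)·1 = q·5+(1-q)·4 ⇒ q(1) = (1-q)(3) ⇒ q = 3/4
P2 indiff ⇒ p·3+(1-p)·3 = p·4+(1-p)·1 ⇒ p(-1) = (1-p)(-2) ⇒ p = 2/3

(p,q) = (2/3, 3/4)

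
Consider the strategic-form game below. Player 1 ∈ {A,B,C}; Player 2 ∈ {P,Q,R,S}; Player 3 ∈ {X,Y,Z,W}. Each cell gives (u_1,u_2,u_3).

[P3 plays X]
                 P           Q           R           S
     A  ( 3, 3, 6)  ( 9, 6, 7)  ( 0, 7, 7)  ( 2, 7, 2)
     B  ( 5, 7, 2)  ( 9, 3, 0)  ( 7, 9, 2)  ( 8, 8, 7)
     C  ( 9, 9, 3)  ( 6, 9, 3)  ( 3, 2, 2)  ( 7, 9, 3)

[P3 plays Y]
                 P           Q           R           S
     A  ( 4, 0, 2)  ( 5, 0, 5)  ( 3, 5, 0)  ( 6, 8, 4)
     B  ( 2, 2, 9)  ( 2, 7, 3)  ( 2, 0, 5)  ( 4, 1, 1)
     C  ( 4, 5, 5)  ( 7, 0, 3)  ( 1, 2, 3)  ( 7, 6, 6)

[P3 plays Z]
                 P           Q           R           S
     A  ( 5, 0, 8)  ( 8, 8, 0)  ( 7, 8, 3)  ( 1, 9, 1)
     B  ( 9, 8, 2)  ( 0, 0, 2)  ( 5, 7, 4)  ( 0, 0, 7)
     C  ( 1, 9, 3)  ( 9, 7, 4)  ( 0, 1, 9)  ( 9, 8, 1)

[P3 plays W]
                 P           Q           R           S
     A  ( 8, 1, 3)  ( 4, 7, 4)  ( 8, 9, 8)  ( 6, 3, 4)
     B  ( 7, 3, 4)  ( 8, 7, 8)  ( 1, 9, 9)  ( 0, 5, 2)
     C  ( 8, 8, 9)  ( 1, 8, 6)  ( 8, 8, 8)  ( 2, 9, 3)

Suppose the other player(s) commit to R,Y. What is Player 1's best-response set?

P1 best: {A}

u_1(A vs R,Y) = 3
u_1(B vs R,Y) = 2
u_1(C vs R,Y) = 1
max payoff 3 at {A}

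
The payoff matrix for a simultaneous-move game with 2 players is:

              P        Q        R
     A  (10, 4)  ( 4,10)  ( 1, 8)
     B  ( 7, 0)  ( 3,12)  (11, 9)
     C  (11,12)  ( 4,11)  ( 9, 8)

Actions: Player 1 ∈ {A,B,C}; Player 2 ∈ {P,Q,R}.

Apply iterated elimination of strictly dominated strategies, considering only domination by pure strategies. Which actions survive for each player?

P2 drop R (Q beats it: A:10>8 B:12>9 C:11>8)
P1 drop B (A beats it: P:10>7 Q:4>3)
P1→{A,C} P2→{P,Q}

Survivors P1:{A,C} P2:{P,Q}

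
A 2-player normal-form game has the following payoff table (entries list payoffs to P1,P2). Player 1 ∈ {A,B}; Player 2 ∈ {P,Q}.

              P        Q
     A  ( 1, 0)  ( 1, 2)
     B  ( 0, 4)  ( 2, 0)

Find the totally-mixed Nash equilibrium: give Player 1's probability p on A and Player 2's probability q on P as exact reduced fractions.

(p,q) = (2/3, 1/2)

P1 indiff ⇒ q·1+(1-q)·1 = q·0+(1-q)·2 ⇒ q(1) = (1-q)(1) ⇒ q = 1/2
P2 indiff ⇒ p·0+(1-p)·4 = p·2+(1-p)·0 ⇒ p(-2) = (1-p)(-4) ⇒ p = 2/3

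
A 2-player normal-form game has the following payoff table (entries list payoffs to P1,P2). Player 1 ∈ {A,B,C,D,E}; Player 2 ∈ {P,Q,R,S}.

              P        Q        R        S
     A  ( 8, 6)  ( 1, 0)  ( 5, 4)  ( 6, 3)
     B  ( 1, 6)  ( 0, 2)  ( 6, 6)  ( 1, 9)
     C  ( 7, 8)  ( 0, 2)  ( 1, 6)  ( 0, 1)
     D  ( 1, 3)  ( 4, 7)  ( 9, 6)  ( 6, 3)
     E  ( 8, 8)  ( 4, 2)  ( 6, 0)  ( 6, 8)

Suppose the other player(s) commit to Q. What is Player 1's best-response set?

argmax u_1 = {D,E}

u_1(A vs Q) = 1
u_1(B vs Q) = 0
u_1(C vs Q) = 0
u_1(D vs Q) = 4
u_1(E vs Q) = 4
max payoff 4 at {D,E}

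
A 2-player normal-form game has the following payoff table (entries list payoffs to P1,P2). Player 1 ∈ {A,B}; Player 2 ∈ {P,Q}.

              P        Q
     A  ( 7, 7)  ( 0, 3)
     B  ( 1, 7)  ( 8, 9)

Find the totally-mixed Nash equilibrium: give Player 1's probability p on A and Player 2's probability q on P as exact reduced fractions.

P1 mixes 1/3 on A; P2 mixes 4/7 on P

P1 indiff ⇒ q·7+(1-q)·0 = q·1+(1-q)·8 ⇒ q(6) = (1-q)(8) ⇒ q = 4/7
P2 indiff ⇒ p·7+(1-p)·7 = p·3+(1-p)·9 ⇒ p(4) = (1-p)(2) ⇒ p = 1/3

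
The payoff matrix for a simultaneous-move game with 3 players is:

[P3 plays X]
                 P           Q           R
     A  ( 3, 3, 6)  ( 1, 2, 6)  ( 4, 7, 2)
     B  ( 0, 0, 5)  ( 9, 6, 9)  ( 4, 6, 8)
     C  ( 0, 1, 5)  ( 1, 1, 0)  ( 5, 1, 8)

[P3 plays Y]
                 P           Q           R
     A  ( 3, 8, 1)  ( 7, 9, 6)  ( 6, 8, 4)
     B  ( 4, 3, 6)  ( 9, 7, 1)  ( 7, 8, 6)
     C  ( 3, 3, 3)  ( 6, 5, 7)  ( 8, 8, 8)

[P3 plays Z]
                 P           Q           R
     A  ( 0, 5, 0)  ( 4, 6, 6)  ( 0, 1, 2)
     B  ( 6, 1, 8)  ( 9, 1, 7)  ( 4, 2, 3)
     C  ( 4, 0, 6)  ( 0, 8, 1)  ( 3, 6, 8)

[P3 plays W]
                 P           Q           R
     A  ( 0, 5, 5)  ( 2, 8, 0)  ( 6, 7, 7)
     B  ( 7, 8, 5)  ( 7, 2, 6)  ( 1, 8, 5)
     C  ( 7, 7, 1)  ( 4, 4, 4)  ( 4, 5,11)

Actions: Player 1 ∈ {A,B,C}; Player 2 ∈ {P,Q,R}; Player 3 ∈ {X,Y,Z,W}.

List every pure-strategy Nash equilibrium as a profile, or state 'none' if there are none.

Nash profiles: (B,Q,X)

(A,P,X): not NE [P2→R gives 7>3]
(A,P,Y): not NE [P1→B gives 4>3; P2→Q gives 9>8; P3→X gives 6>1]
(A,P,Z): not NE [P1→B gives 6>0; P2→Q gives 6>5; P3→X gives 6>0]
(A,P,W): not NE [P1→C gives 7>0; P2→Q gives 8>5; P3→X gives 6>5]
(A,Q,X): not NE [P1→B gives 9>1; P2→R gives 7>2]
(A,Q,Y): not NE [P1→B gives 9>7]
(A,Q,Z): not NE [P1→B gives 9>4]
(A,Q,W): not NE [P1→B gives 7>2; P3→Z gives 6>0]
(A,R,X): not NE [P1→C gives 5>4; P3→W gives 7>2]
(A,R,Y): not NE [P1→C gives 8>6; P2→Q gives 9>8; P3→W gives 7>4]
(A,R,Z): not NE [P1→B gives 4>0; P2→Q gives 6>1; P3→W gives 7>2]
(A,R,W): not NE [P2→Q gives 8>7]
(B,P,X): not NE [P1→A gives 3>0; P2→R gives 6>0; P3→Z gives 8>5]
(B,P,Y): not NE [P2→R gives 8>3; P3→Z gives 8>6]
(B,P,Z): not NE [P2→R gives 2>1]
(B,P,W): not NE [P3→Z gives 8>5]
(B,Q,X): NE
(B,Q,Y): not NE [P2→R gives 8>7; P3→X gives 9>1]
(B,Q,Z): not NE [P2→R gives 2>1; P3→X gives 9>7]
(B,Q,W): not NE [P2→R gives 8>2; P3→X gives 9>6]
(B,R,X): not NE [P1→C gives 5>4]
(B,R,Y): not NE [P1→C gives 8>7; P3→X gives 8>6]
(B,R,Z): not NE [P3→X gives 8>3]
(B,R,W): not NE [P1→A gives 6>1; P3→X gives 8>5]
(C,P,X): not NE [P1→A gives 3>0; P3→Z gives 6>5]
(C,P,Y): not NE [P1→B gives 4>3; P2→R gives 8>3; P3→Z gives 6>3]
(C,P,Z): not NE [P1→B gives 6>4; P2→Q gives 8>0]
(C,P,W): not NE [P3→Z gives 6>1]
(C,Q,X): not NE [P1→B gives 9>1; P3→Y gives 7>0]
(C,Q,Y): not NE [P1→B gives 9>6; P2→R gives 8>5]
(C,Q,Z): not NE [P1→B gives 9>0; P3→Y gives 7>1]
(C,Q,W): not NE [P1→B gives 7>4; P2→P gives 7>4; P3→Y gives 7>4]
(C,R,X): not NE [P3→W gives 11>8]
(C,R,Y): not NE [P3→W gives 11>8]
(C,R,Z): not NE [P1→B gives 4>3; P2→Q gives 8>6; P3→W gives 11>8]
(C,R,W): not NE [P1→A gives 6>4; P2→P gives 7>5]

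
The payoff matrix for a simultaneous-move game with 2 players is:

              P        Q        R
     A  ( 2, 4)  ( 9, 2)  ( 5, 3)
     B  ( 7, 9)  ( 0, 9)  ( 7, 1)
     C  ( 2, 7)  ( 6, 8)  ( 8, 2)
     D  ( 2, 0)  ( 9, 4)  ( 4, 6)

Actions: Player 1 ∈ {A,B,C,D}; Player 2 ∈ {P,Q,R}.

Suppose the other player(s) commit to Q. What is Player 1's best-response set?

P1 best: {A,D}

u_1(A vs Q) = 9
u_1(B vs Q) = 0
u_1(C vs Q) = 6
u_1(D vs Q) = 9
max payoff 9 at {A,D}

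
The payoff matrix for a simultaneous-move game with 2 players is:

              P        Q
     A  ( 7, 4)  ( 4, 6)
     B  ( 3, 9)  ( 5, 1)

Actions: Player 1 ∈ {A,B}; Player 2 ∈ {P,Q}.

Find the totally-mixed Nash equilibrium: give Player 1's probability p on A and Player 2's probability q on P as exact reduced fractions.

(p,q) = (4/5, 1/5)

P1 indiff ⇒ q·7+(1-q)·4 = q·3+(1-q)·5 ⇒ q(4) = (1-q)(1) ⇒ q = 1/5
P2 indiff ⇒ p·4+(1-p)·9 = p·6+(1-p)·1 ⇒ p(-2) = (1-p)(-8) ⇒ p = 4/5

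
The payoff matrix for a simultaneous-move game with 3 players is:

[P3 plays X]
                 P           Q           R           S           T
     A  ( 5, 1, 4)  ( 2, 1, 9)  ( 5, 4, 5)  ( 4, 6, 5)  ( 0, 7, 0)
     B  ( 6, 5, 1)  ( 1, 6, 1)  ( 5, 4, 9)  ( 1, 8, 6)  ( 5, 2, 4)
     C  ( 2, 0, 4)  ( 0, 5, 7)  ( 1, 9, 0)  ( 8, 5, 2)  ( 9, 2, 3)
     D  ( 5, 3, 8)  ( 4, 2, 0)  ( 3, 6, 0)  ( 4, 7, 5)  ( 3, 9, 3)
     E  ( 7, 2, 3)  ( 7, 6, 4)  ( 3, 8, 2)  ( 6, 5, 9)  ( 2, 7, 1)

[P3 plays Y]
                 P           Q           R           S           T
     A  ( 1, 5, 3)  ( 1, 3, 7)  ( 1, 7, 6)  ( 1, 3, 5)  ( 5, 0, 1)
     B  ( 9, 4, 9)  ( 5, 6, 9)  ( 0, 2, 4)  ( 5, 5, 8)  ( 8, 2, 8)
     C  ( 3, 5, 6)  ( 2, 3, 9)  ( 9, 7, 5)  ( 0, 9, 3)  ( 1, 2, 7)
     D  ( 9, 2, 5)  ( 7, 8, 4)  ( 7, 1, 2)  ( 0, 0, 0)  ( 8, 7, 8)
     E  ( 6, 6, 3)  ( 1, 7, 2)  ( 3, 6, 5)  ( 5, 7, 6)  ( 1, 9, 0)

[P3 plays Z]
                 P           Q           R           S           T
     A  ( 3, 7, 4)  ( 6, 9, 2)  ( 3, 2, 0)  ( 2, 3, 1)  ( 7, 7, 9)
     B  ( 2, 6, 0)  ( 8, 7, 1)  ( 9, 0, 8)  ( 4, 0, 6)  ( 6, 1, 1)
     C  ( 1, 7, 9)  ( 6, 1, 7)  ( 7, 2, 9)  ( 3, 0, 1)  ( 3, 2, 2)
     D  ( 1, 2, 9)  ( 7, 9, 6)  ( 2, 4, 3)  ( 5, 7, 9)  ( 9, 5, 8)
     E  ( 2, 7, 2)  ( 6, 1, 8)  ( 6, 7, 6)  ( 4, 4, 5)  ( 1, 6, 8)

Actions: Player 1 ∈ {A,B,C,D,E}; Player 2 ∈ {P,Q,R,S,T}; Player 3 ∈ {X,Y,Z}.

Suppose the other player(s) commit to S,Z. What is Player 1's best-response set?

u_1(A vs S,Z) = 2
u_1(B vs S,Z) = 4
u_1(C vs S,Z) = 3
u_1(D vs S,Z) = 5
u_1(E vs S,Z) = 4
max payoff 5 at {D}

BR_1 = {D}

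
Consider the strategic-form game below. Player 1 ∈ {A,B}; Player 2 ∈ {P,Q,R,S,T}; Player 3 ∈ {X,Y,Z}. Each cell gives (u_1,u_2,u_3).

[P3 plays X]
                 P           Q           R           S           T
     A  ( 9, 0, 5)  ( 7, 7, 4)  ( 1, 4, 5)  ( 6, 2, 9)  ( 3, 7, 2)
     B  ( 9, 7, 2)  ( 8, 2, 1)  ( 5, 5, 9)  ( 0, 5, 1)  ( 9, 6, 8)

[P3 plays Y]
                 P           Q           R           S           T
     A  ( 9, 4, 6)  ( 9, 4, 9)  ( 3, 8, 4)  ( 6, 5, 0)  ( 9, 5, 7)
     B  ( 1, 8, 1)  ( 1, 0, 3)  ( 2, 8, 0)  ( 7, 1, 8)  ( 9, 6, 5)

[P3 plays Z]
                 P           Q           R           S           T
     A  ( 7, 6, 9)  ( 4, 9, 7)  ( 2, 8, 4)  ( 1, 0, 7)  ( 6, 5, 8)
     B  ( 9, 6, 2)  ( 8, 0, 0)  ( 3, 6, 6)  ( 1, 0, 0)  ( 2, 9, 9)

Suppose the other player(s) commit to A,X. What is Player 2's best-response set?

u_2(P vs A,X) = 0
u_2(Q vs A,X) = 7
u_2(R vs A,X) = 4
u_2(S vs A,X) = 2
u_2(T vs A,X) = 7
max payoff 7 at {Q,T}

P2 best: {Q,T}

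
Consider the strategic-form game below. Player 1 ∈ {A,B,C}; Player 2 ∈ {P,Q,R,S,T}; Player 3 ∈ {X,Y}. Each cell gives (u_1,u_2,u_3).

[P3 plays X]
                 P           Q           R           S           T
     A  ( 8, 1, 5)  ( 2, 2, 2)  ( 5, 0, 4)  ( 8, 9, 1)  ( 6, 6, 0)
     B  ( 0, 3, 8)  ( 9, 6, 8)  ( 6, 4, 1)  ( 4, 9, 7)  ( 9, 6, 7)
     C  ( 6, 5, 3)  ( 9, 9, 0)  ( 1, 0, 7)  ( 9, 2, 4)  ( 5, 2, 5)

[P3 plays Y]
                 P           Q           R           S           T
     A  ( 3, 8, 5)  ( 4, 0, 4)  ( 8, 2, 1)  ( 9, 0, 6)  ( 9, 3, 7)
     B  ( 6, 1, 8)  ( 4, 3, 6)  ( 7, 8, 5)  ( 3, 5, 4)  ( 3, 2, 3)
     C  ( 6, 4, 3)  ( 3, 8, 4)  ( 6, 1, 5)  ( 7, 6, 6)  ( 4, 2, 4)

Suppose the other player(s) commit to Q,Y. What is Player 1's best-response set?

u_1(A vs Q,Y) = 4
u_1(B vs Q,Y) = 4
u_1(C vs Q,Y) = 3
max payoff 4 at {A,B}

BR_1 = {A,B}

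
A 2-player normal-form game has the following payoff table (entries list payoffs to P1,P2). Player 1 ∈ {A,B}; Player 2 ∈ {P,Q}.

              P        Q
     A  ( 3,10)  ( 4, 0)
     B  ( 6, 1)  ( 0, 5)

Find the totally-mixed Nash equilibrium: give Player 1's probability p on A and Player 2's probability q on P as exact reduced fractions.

P1 indiff ⇒ q·3+(1-q)·4 = q·6+(1-q)·0 ⇒ q(-3) = (1-q)(-4) ⇒ q = 4/7
P2 indiff ⇒ p·10+(1-p)·1 = p·0+(1-p)·5 ⇒ p(10) = (1-p)(4) ⇒ p = 2/7

P1 mixes 2/7 on A; P2 mixes 4/7 on P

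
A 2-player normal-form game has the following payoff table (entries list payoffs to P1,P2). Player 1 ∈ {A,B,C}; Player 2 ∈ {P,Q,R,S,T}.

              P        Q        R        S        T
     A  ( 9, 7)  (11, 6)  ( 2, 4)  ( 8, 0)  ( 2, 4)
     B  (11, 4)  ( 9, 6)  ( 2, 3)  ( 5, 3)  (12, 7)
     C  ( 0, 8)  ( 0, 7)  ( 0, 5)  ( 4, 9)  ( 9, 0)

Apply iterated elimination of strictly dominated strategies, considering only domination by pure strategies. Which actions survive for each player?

P1 drop C (B beats it: P:11>0 Q:9>0 R:2>0 S:5>4 T:12>9)
P2 drop R (P beats it: A:7>4 B:4>3)
P2 drop S (P beats it: A:7>0 B:4>3)
P1→{A,B} P2→{P,Q,T}

Survivors P1:{A,B} P2:{P,Q,T}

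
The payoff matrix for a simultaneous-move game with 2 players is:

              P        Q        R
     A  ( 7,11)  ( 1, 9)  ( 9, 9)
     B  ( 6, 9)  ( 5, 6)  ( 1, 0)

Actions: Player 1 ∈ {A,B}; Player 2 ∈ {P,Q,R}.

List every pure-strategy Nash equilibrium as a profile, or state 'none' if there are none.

(A,P): NE
(A,Q): not NE [P1→B gives 5>1; P2→P gives 11>9]
(A,R): not NE [P2→P gives 11>9]
(B,P): not NE [P1→A gives 7>6]
(B,Q): not NE [P2→P gives 9>6]
(B,R): not NE [P1→A gives 9>1; P2→P gives 9>0]

NE set: (A,P)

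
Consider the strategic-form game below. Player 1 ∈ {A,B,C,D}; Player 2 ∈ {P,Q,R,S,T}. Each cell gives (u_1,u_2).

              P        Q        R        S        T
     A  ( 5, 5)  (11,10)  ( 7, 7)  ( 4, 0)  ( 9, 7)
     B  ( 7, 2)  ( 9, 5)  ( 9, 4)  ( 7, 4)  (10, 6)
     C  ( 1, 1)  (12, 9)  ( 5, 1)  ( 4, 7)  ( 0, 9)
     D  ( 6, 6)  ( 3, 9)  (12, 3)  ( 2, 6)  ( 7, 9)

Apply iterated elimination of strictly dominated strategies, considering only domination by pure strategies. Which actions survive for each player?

Survivors P1:{A,B,C} P2:{Q,T}

P2 drop P (Q beats it: A:10>5 B:5>2 C:9>1 D:9>6)
P2 drop R (Q beats it: A:10>7 B:5>4 C:9>1 D:9>3)
P1 drop D (A beats it: Q:11>3 S:4>2 T:9>7)
P2 drop S (Q beats it: A:10>0 B:5>4 C:9>7)
P1→{A,B,C} P2→{Q,T}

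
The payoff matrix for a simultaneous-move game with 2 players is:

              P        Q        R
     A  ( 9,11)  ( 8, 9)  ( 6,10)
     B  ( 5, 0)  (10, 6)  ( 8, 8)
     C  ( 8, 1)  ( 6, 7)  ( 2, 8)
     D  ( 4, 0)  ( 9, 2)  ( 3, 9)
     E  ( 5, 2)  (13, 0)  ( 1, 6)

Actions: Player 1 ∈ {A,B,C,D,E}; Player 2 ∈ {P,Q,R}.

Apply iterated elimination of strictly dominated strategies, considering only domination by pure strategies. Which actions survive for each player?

P1 drop C (A beats it: P:9>8 Q:8>6 R:6>2)
P1 drop D (B beats it: P:5>4 Q:10>9 R:8>3)
P2 drop Q (R beats it: A:10>9 B:8>6 E:6>0)
P1 drop E (A beats it: P:9>5 R:6>1)
P1→{A,B} P2→{P,R}

Remaining: P1:{A,B} P2:{P,R}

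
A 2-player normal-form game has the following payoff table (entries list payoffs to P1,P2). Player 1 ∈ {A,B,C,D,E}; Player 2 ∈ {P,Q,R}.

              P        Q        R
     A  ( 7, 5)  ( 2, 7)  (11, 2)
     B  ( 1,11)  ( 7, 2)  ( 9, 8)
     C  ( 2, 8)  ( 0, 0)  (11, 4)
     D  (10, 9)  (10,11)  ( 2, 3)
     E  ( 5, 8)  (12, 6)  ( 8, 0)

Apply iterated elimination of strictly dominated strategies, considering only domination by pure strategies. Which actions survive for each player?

Remaining: P1:{D,E} P2:{P,Q}

P2 drop R (P beats it: A:5>2 B:11>8 C:8>4 D:9>3 E:8>0)
P1 drop A (D beats it: P:10>7 Q:10>2)
P1 drop B (D beats it: P:10>1 Q:10>7)
P1 drop C (D beats it: P:10>2 Q:10>0)
P1→{D,E} P2→{P,Q}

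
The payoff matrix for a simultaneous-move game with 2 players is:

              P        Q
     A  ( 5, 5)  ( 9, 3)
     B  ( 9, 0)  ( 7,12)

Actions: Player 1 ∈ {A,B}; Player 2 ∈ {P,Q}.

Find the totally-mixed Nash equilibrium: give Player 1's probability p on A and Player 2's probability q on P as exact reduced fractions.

P1 indiff ⇒ q·5+(1-q)·9 = q·9+(1-q)·7 ⇒ q(-4) = (1-q)(-2) ⇒ q = 1/3
P2 indiff ⇒ p·5+(1-p)·0 = p·3+(1-p)·12 ⇒ p(2) = (1-p)(12) ⇒ p = 6/7

(p,q) = (6/7, 1/3)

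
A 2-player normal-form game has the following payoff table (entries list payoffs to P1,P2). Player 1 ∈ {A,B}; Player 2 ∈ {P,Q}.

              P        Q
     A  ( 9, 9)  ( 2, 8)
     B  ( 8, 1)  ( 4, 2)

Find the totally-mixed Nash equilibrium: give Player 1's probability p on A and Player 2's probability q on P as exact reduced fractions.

(p,q) = (1/2, 2/3)

P1 indiff ⇒ q·9+(1-q)·2 = q·8+(1-q)·4 ⇒ q(1) = (1-q)(2) ⇒ q = 2/3
P2 indiff ⇒ p·9+(1-p)·1 = p·8+(1-p)·2 ⇒ p(1) = (1-p)(1) ⇒ p = 1/2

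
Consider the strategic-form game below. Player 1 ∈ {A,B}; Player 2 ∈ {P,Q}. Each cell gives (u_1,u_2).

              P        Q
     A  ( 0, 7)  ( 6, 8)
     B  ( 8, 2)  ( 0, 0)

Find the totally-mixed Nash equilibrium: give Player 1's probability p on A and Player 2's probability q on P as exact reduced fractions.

(p,q) = (2/3, 3/7)

P1 indiff ⇒ q·0+(1-q)·6 = q·8+(1-q)·0 ⇒ q(-8) = (1-q)(-6) ⇒ q = 3/7
P2 indiff ⇒ p·7+(1-p)·2 = p·8+(1-p)·0 ⇒ p(-1) = (1-p)(-2) ⇒ p = 2/3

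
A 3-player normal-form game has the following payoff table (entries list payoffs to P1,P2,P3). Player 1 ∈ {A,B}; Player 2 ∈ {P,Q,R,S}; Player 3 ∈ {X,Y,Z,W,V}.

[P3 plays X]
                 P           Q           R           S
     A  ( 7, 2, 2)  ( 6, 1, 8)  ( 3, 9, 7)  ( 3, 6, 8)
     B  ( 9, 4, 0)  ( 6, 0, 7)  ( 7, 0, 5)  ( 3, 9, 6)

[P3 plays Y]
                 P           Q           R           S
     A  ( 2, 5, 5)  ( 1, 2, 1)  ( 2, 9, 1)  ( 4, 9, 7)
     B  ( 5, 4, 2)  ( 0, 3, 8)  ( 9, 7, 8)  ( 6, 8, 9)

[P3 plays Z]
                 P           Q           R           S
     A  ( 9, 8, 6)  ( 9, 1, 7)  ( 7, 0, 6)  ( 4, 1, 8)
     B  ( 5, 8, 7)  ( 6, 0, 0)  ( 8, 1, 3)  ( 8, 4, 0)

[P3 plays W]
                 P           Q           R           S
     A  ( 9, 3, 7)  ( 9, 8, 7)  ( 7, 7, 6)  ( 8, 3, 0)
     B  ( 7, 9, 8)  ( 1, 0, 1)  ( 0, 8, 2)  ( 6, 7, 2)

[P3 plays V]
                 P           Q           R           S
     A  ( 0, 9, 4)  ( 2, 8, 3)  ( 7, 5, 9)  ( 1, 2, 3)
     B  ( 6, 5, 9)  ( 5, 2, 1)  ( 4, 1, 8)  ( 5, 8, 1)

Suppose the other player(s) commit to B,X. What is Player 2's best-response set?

P2 best: {S}

u_2(P vs B,X) = 4
u_2(Q vs B,X) = 0
u_2(R vs B,X) = 0
u_2(S vs B,X) = 9
max payoff 9 at {S}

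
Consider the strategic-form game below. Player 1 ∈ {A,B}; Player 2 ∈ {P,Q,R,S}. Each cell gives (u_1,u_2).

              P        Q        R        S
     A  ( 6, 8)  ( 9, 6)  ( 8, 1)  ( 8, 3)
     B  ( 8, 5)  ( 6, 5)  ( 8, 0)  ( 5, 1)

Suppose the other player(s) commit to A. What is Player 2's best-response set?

BR_2 = {P}

u_2(P vs A) = 8
u_2(Q vs A) = 6
u_2(R vs A) = 1
u_2(S vs A) = 3
max payoff 8 at {P}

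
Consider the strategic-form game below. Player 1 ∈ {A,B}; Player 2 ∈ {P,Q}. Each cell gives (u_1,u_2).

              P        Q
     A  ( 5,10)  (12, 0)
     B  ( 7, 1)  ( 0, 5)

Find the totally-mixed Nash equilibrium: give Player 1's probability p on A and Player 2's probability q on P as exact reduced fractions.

P1 indiff ⇒ q·5+(1-q)·12 = q·7+(1-q)·0 ⇒ q(-2) = (1-q)(-12) ⇒ q = 6/7
P2 indiff ⇒ p·10+(1-p)·1 = p·0+(1-p)·5 ⇒ p(10) = (1-p)(4) ⇒ p = 2/7

p=2/7, q=6/7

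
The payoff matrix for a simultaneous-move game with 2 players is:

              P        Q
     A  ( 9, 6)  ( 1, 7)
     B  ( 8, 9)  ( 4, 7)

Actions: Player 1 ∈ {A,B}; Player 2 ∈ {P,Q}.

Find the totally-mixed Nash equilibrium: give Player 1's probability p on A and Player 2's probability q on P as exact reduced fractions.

P1 mixes 2/3 on A; P2 mixes 3/4 on P

P1 indiff ⇒ q·9+(1-q)·1 = q·8+(1-q)·4 ⇒ q(1) = (1-q)(3) ⇒ q = 3/4
P2 indiff ⇒ p·6+(1-p)·9 = p·7+(1-p)·7 ⇒ p(-1) = (1-p)(-2) ⇒ p = 2/3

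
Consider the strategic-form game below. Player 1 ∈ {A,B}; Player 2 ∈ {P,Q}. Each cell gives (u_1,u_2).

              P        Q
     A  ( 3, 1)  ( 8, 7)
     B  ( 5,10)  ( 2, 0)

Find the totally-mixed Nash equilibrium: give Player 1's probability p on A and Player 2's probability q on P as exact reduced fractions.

P1 indiff ⇒ q·3+(1-q)·8 = q·5+(1-q)·2 ⇒ q(-2) = (1-q)(-6) ⇒ q = 3/4
P2 indiff ⇒ p·1+(1-p)·10 = p·7+(1-p)·0 ⇒ p(-6) = (1-p)(-10) ⇒ p = 5/8

p=5/8, q=3/4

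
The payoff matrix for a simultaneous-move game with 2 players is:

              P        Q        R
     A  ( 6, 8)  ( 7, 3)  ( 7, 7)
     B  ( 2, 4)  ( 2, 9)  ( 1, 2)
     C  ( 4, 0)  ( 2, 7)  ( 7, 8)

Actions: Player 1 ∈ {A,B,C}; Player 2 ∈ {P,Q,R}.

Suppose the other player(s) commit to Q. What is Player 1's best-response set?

u_1(A vs Q) = 7
u_1(B vs Q) = 2
u_1(C vs Q) = 2
max payoff 7 at {A}

P1 best: {A}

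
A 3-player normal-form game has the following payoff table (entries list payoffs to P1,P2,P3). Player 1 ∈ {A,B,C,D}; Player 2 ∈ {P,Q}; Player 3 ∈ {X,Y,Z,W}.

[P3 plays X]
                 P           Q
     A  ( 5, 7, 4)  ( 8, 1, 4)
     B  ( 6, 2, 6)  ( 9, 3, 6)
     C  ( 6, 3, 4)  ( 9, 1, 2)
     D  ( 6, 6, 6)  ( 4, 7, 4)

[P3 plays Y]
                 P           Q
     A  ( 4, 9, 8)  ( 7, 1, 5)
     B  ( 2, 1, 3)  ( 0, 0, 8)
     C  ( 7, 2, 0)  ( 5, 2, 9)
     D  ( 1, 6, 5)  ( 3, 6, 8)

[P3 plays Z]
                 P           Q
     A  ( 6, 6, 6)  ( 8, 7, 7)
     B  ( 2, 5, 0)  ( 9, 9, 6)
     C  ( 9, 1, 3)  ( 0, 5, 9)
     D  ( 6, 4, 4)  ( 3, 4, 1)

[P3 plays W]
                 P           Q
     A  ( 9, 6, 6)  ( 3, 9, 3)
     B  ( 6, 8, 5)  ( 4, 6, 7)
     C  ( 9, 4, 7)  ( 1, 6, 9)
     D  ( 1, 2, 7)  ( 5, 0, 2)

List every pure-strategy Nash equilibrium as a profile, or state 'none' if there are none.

PSNE: ∅

(A,P,X): not NE [P1→D gives 6>5; P3→Y gives 8>4]
(A,P,Y): not NE [P1→C gives 7>4]
(A,P,Z): not NE [P1→C gives 9>6; P2→Q gives 7>6; P3→Y gives 8>6]
(A,P,W): not NE [P2→Q gives 9>6; P3→Y gives 8>6]
(A,Q,X): not NE [P1→C gives 9>8; P2→P gives 7>1; P3→Z gives 7>4]
(A,Q,Y): not NE [P2→P gives 9>1; P3→Z gives 7>5]
(A,Q,Z): not NE [P1→B gives 9>8]
(A,Q,W): not NE [P1→D gives 5>3; P3→Z gives 7>3]
(B,P,X): not NE [P2→Q gives 3>2]
(B,P,Y): not NE [P1→C gives 7>2; P3→X gives 6>3]
(B,P,Z): not NE [P1→C gives 9>2; P2→Q gives 9>5; P3→X gives 6>0]
(B,P,W): not NE [P1→C gives 9>6; P3→X gives 6>5]
(B,Q,X): not NE [P3→Y gives 8>6]
(B,Q,Y): not NE [P1→A gives 7>0; P2→P gives 1>0]
(B,Q,Z): not NE [P3→Y gives 8>6]
(B,Q,W): not NE [P1→D gives 5>4; P2→P gives 8>6; P3→Y gives 8>7]
(C,P,X): not NE [P3→W gives 7>4]
(C,P,Y): not NE [P3→W gives 7>0]
(C,P,Z): not NE [P2→Q gives 5>1; P3→W gives 7>3]
(C,P,W): not NE [P2→Q gives 6>4]
(C,Q,X): not NE [P2→P gives 3>1; P3→W gives 9>2]
(C,Q,Y): not NE [P1→A gives 7>5]
(C,Q,Z): not NE [P1→B gives 9>0]
(C,Q,W): not NE [P1→D gives 5>1]
(D,P,X): not NE [P2→Q gives 7>6; P3→W gives 7>6]
(D,P,Y): not NE [P1→C gives 7>1; P3→W gives 7>5]
(D,P,Z): not NE [P1→C gives 9>6; P3→W gives 7>4]
(D,P,W): not NE [P1→C gives 9>1]
(D,Q,X): not NE [P1→C gives 9>4; P3→Y gives 8>4]
(D,Q,Y): not NE [P1→A gives 7>3]
(D,Q,Z): not NE [P1→B gives 9>3; P3→Y gives 8>1]
(D,Q,W): not NE [P2→P gives 2>0; P3→Y gives 8>2]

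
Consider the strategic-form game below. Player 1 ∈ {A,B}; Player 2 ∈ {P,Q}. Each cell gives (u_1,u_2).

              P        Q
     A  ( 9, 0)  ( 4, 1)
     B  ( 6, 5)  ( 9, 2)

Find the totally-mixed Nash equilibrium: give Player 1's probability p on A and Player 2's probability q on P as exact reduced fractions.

P1 indiff ⇒ q·9+(1-q)·4 = q·6+(1-q)·9 ⇒ q(3) = (1-q)(5) ⇒ q = 5/8
P2 indiff ⇒ p·0+(1-p)·5 = p·1+(1-p)·2 ⇒ p(-1) = (1-p)(-3) ⇒ p = 3/4

(p,q) = (3/4, 5/8)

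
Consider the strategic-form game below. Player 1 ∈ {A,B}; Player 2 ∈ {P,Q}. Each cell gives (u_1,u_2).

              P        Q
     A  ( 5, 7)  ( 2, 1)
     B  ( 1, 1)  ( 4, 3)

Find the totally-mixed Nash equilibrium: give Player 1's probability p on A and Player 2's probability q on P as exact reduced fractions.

P1 indiff ⇒ q·5+(1-q)·2 = q·1+(1-q)·4 ⇒ q(4) = (1-q)(2) ⇒ q = 1/3
P2 indiff ⇒ p·7+(1-p)·1 = p·1+(1-p)·3 ⇒ p(6) = (1-p)(2) ⇒ p = 1/4

(p,q) = (1/4, 1/3)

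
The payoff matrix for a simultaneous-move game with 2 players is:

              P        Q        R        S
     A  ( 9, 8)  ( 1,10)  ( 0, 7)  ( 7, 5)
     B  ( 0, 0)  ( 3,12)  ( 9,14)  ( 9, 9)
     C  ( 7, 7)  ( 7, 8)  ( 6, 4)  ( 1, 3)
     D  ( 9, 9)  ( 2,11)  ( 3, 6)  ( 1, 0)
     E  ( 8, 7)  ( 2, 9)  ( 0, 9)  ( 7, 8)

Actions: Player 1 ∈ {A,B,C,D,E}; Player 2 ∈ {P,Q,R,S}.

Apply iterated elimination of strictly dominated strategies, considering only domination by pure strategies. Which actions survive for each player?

P2 drop P (Q beats it: A:10>8 B:12>0 C:8>7 D:11>9 E:9>7)
P1 drop A (B beats it: Q:3>1 R:9>0 S:9>7)
P1 drop D (B beats it: Q:3>2 R:9>3 S:9>1)
P1 drop E (B beats it: Q:3>2 R:9>0 S:9>7)
P2 drop S (Q beats it: B:12>9 C:8>3)
P1→{B,C} P2→{Q,R}

Survivors P1:{B,C} P2:{Q,R}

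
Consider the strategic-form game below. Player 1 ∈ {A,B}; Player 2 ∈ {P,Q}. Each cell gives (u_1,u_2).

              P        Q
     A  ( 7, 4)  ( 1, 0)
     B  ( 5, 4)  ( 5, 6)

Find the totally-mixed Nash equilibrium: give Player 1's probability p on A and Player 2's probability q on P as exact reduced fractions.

p=1/3, q=2/3

P1 indiff ⇒ q·7+(1-q)·1 = q·5+(1-q)·5 ⇒ q(2) = (1-q)(4) ⇒ q = 2/3
P2 indiff ⇒ p·4+(1-p)·4 = p·0+(1-p)·6 ⇒ p(4) = (1-p)(2) ⇒ p = 1/3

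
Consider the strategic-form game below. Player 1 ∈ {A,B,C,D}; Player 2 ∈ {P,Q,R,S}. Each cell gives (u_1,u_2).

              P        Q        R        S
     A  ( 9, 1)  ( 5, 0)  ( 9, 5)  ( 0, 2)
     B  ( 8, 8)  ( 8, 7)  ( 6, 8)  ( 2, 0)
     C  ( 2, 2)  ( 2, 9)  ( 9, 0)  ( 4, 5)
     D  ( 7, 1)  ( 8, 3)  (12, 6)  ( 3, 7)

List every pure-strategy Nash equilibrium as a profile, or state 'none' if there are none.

Equilibria: none

(A,P): not NE [P2→R gives 5>1]
(A,Q): not NE [P1→D gives 8>5; P2→R gives 5>0]
(A,R): not NE [P1→D gives 12>9]
(A,S): not NE [P1→C gives 4>0; P2→R gives 5>2]
(B,P): not NE [P1→A gives 9>8]
(B,Q): not NE [P2→R gives 8>7]
(B,R): not NE [P1→D gives 12>6]
(B,S): not NE [P1→C gives 4>2; P2→R gives 8>0]
(C,P): not NE [P1→A gives 9>2; P2→Q gives 9>2]
(C,Q): not NE [P1→D gives 8>2]
(C,R): not NE [P1→D gives 12>9; P2→Q gives 9>0]
(C,S): not NE [P2→Q gives 9>5]
(D,P): not NE [P1→A gives 9>7; P2→S gives 7>1]
(D,Q): not NE [P2→S gives 7>3]
(D,R): not NE [P2→S gives 7>6]
(D,S): not NE [P1→C gives 4>3]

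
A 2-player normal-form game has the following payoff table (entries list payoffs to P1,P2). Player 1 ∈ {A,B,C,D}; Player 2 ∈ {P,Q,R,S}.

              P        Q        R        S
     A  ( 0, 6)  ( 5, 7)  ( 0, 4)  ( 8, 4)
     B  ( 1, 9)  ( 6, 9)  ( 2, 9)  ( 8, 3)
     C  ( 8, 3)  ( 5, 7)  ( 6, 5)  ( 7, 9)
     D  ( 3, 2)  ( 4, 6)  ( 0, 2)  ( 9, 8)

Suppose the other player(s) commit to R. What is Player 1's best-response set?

BR_1 = {C}

u_1(A vs R) = 0
u_1(B vs R) = 2
u_1(C vs R) = 6
u_1(D vs R) = 0
max payoff 6 at {C}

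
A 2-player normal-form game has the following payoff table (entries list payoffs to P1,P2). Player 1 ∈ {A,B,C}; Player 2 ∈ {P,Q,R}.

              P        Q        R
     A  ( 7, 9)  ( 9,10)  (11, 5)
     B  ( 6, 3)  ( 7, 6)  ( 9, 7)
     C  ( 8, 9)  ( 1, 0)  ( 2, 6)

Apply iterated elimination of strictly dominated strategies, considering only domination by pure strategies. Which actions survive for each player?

P1 drop B (A beats it: P:7>6 Q:9>7 R:11>9)
P2 drop R (P beats it: A:9>5 C:9>6)
P1→{A,C} P2→{P,Q}

Survivors P1:{A,C} P2:{P,Q}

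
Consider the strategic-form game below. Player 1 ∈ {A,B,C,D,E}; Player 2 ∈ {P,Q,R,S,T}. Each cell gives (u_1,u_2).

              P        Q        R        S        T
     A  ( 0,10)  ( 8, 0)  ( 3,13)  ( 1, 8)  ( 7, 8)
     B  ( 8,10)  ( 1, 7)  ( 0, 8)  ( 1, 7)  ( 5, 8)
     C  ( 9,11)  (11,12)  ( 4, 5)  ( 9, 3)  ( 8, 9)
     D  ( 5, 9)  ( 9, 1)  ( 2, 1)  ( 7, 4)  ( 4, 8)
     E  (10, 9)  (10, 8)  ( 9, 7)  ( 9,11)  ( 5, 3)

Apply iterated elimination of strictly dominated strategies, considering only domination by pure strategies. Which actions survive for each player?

Survivors P1:{C,E} P2:{P,Q,S}

P1 drop A (C beats it: P:9>0 Q:11>8 R:4>3 S:9>1 T:8>7)
P1 drop B (C beats it: P:9>8 Q:11>1 R:4>0 S:9>1 T:8>5)
P1 drop D (C beats it: P:9>5 Q:11>9 R:4>2 S:9>7 T:8>4)
P2 drop R (P beats it: C:11>5 E:9>7)
P2 drop T (P beats it: C:11>9 E:9>3)
P1→{C,E} P2→{P,Q,S}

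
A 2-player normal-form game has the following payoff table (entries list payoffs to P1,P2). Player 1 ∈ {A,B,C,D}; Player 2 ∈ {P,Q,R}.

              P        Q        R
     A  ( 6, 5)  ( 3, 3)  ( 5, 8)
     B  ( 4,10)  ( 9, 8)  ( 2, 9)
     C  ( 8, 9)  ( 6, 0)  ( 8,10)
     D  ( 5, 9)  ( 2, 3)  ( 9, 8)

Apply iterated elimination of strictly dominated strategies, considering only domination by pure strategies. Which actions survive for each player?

P1 drop A (C beats it: P:8>6 Q:6>3 R:8>5)
P2 drop Q (P beats it: B:10>8 C:9>0 D:9>3)
P1 drop B (C beats it: P:8>4 R:8>2)
P1→{C,D} P2→{P,R}

Remaining: P1:{C,D} P2:{P,R}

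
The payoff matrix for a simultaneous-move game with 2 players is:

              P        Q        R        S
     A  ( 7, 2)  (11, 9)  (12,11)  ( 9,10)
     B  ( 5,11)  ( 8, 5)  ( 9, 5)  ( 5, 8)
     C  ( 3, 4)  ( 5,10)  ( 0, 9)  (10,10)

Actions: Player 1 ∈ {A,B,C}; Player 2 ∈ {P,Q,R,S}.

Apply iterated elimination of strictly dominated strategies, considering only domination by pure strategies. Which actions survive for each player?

P1 drop B (A beats it: P:7>5 Q:11>8 R:12>9 S:9>5)
P2 drop P (Q beats it: A:9>2 C:10>4)
P1→{A,C} P2→{Q,R,S}

Survivors P1:{A,C} P2:{Q,R,S}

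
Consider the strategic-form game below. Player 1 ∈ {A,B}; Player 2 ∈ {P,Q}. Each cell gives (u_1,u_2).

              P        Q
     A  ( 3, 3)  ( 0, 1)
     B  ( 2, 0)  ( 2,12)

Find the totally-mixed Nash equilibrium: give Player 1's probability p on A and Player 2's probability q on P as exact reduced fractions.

P1 indiff ⇒ q·3+(1-q)·0 = q·2+(1-q)·2 ⇒ q(1) = (1-q)(2) ⇒ q = 2/3
P2 indiff ⇒ p·3+(1-p)·0 = p·1+(1-p)·12 ⇒ p(2) = (1-p)(12) ⇒ p = 6/7

P1 mixes 6/7 on A; P2 mixes 2/3 on P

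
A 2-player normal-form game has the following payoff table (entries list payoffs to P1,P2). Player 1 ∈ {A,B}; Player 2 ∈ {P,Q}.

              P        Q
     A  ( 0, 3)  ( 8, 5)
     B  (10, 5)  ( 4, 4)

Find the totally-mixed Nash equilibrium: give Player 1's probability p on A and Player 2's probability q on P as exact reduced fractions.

P1 indiff ⇒ q·0+(1-q)·8 = q·10+(1-q)·4 ⇒ q(-10) = (1-q)(-4) ⇒ q = 2/7
P2 indiff ⇒ p·3+(1-p)·5 = p·5+(1-p)·4 ⇒ p(-2) = (1-p)(-1) ⇒ p = 1/3

(p,q) = (1/3, 2/7)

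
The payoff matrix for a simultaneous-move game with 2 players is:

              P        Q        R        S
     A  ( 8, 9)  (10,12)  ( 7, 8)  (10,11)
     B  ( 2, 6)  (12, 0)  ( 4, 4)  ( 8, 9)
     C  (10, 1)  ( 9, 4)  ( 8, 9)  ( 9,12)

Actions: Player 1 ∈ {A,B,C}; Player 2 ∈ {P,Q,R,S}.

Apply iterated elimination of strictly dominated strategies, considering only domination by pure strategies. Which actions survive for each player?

IESDS → P1:{A,B} P2:{Q,S}

P2 drop P (S beats it: A:11>9 B:9>6 C:12>1)
P2 drop R (S beats it: A:11>8 B:9>4 C:12>9)
P1 drop C (A beats it: Q:10>9 S:10>9)
P1→{A,B} P2→{Q,S}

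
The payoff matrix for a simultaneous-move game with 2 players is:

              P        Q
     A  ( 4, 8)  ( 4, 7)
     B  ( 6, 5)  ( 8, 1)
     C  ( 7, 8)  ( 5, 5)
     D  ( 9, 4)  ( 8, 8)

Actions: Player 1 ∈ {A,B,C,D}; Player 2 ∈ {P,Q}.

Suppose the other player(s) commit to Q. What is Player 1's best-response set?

P1 best: {B,D}

u_1(A vs Q) = 4
u_1(B vs Q) = 8
u_1(C vs Q) = 5
u_1(D vs Q) = 8
max payoff 8 at {B,D}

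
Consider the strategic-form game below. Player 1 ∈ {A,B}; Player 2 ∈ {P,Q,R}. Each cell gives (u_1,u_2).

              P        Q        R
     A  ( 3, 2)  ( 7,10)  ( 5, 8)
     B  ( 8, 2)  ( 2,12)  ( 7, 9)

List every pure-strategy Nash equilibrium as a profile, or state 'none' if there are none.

(A,P): not NE [P1→B gives 8>3; P2→Q gives 10>2]
(A,Q): NE
(A,R): not NE [P1→B gives 7>5; P2→Q gives 10>8]
(B,P): not NE [P2→Q gives 12>2]
(B,Q): not NE [P1→A gives 7>2]
(B,R): not NE [P2→Q gives 12>9]

NE set: (A,Q)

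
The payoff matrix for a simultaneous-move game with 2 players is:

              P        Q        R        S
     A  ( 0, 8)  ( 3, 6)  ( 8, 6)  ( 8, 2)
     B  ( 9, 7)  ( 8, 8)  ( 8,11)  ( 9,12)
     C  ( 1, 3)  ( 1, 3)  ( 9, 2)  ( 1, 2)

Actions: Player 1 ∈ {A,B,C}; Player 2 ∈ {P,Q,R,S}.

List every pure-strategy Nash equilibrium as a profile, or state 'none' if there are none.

NE set: (B,S)

(A,P): not NE [P1→B gives 9>0]
(A,Q): not NE [P1→B gives 8>3; P2→P gives 8>6]
(A,R): not NE [P1→C gives 9>8; P2→P gives 8>6]
(A,S): not NE [P1→B gives 9>8; P2→P gives 8>2]
(B,P): not NE [P2→S gives 12>7]
(B,Q): not NE [P2→S gives 12>8]
(B,R): not NE [P1→C gives 9>8; P2→S gives 12>11]
(B,S): NE
(C,P): not NE [P1→B gives 9>1]
(C,Q): not NE [P1→B gives 8>1]
(C,R): not NE [P2→Q gives 3>2]
(C,S): not NE [P1→B gives 9>1; P2→Q gives 3>2]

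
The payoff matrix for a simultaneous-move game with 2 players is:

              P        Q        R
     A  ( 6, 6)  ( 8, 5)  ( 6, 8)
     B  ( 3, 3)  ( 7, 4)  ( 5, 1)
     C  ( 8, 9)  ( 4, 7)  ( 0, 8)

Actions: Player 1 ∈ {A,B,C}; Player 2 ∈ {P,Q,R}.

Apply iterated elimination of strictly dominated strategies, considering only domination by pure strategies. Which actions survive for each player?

P1 drop B (A beats it: P:6>3 Q:8>7 R:6>5)
P2 drop Q (P beats it: A:6>5 C:9>7)
P1→{A,C} P2→{P,R}

Survivors P1:{A,C} P2:{P,R}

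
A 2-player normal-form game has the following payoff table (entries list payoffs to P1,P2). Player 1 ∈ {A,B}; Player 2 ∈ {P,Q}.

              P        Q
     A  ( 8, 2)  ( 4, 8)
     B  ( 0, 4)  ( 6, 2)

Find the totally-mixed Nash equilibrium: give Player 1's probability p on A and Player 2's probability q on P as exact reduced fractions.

P1 indiff ⇒ q·8+(1-q)·4 = q·0+(1-q)·6 ⇒ q(8) = (1-q)(2) ⇒ q = 1/5
P2 indiff ⇒ p·2+(1-p)·4 = p·8+(1-p)·2 ⇒ p(-6) = (1-p)(-2) ⇒ p = 1/4

p=1/4, q=1/5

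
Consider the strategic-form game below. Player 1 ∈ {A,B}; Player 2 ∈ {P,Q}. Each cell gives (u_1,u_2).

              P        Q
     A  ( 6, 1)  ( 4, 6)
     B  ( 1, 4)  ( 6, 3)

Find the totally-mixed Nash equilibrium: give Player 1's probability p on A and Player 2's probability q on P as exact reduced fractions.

p=1/6, q=2/7

P1 indiff ⇒ q·6+(1-q)·4 = q·1+(1-q)·6 ⇒ q(5) = (1-q)(2) ⇒ q = 2/7
P2 indiff ⇒ p·1+(1-p)·4 = p·6+(1-p)·3 ⇒ p(-5) = (1-p)(-1) ⇒ p = 1/6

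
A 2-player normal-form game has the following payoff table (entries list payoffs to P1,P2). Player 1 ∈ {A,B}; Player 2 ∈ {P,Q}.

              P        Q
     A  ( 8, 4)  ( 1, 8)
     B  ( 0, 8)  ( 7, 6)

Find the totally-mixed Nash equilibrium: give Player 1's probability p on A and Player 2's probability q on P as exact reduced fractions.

P1 indiff ⇒ q·8+(1-q)·1 = q·0+(1-q)·7 ⇒ q(8) = (1-q)(6) ⇒ q = 3/7
P2 indiff ⇒ p·4+(1-p)·8 = p·8+(1-p)·6 ⇒ p(-4) = (1-p)(-2) ⇒ p = 1/3

p=1/3, q=3/7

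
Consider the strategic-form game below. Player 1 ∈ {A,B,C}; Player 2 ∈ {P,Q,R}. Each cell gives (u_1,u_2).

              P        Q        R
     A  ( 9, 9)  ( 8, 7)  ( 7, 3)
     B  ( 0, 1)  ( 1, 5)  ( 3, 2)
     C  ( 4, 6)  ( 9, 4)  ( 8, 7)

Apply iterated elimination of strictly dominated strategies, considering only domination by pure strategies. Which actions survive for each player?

Remaining: P1:{A,C} P2:{P,R}

P1 drop B (A beats it: P:9>0 Q:8>1 R:7>3)
P2 drop Q (P beats it: A:9>7 C:6>4)
P1→{A,C} P2→{P,R}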